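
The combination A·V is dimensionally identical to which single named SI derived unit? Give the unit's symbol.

W

V = kg·m²·s⁻³·A⁻¹.
Combining: A·V = A · (kg·m²·s⁻³·A⁻¹) = kg·m²·s⁻³.
kg·m²·s⁻³ is the base-SI form of the watt.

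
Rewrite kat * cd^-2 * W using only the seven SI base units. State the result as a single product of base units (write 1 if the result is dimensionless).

kg·m²·s⁻⁴·mol·cd⁻²

kat = mol/s = s⁻¹·mol (catalytic activity).
W = J/s (power = energy per time),
    = kg·m²·s⁻³.
Combining: kat·cd⁻²·W = (s⁻¹·mol) · cd⁻² · (kg·m²·s⁻³) = kg·m²·s⁻⁴·mol·cd⁻².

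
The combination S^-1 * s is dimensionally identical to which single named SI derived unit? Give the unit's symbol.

H

S = 1/Ω (conductance is reciprocal resistance),
    = kg⁻¹·m⁻²·s³·A².
So S⁻¹ = kg·m²·s⁻³·A⁻².
Combining: S⁻¹·s = (kg·m²·s⁻³·A⁻²) · s = kg·m²·s⁻²·A⁻².
kg·m²·s⁻²·A⁻² is the base-SI form of the henry.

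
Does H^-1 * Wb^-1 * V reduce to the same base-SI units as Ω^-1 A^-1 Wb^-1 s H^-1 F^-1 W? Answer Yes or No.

Left side:
  H = kg·m²·s⁻²·A⁻².
  So H⁻¹ = kg⁻¹·m⁻²·s²·A².
  Wb = kg·m²·s⁻²·A⁻¹.
  So Wb⁻¹ = kg⁻¹·m⁻²·s²·A.
  V = kg·m²·s⁻³·A⁻¹.
  Combining: H⁻¹·Wb⁻¹·V = (kg⁻¹·m⁻²·s²·A²) · (kg⁻¹·m⁻²·s²·A) · (kg·m²·s⁻³·A⁻¹) = kg⁻¹·m⁻²·s·A².
Right side:
  Ω = V/A (resistance = voltage per current),
      = kg·m²·s⁻³·A⁻².
  So Ω⁻¹ = kg⁻¹·m⁻²·s³·A².
  Wb = V·s (flux: a volt is a weber per second),
      = kg·m²·s⁻²·A⁻¹.
  So Wb⁻¹ = kg⁻¹·m⁻²·s²·A.
  H = Wb/A (inductance = flux per current),
      = kg·m²·s⁻²·A⁻².
  So H⁻¹ = kg⁻¹·m⁻²·s²·A².
  F = C/V (capacitance = charge per voltage),
      = A·s/(kg·m²·s⁻³·A⁻¹) (substituting C and V),
      = kg⁻¹·m⁻²·s⁴·A².
  So F⁻¹ = kg·m²·s⁻⁴·A⁻².
  W = J/s (power = energy per time),
      = kg·m²·s⁻³.
  Combining: Ω⁻¹·A⁻¹·Wb⁻¹·s·H⁻¹·F⁻¹·W = (kg⁻¹·m⁻²·s³·A²) · A⁻¹ · (kg⁻¹·m⁻²·s²·A) · s · (kg⁻¹·m⁻²·s²·A²) · (kg·m²·s⁻⁴·A⁻²) · (kg·m²·s⁻³) = kg⁻¹·m⁻²·s·A².
Both reduce to kg⁻¹·m⁻²·s·A².

Yes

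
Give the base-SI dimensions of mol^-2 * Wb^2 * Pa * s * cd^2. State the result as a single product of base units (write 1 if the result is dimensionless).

Wb = kg·m²·s⁻²·A⁻¹.
So Wb² = kg²·m⁴·s⁻⁴·A⁻².
Pa = kg·m⁻¹·s⁻².
Combining: mol⁻²·Wb²·Pa·s·cd² = mol⁻² · (kg²·m⁴·s⁻⁴·A⁻²) · (kg·m⁻¹·s⁻²) · s · cd² = kg³·m³·s⁻⁵·A⁻²·mol⁻²·cd².

kg³·m³·s⁻⁵·A⁻²·mol⁻²·cd²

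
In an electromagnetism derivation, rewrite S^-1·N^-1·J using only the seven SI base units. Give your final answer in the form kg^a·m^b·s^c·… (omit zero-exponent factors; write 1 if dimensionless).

kg·m³·s⁻³·A⁻²

S = kg⁻¹·m⁻²·s³·A².
So S⁻¹ = kg·m²·s⁻³·A⁻².
N = kg·m·s⁻².
So N⁻¹ = kg⁻¹·m⁻¹·s².
J = kg·m²·s⁻².
Combining: S⁻¹·N⁻¹·J = (kg·m²·s⁻³·A⁻²) · (kg⁻¹·m⁻¹·s²) · (kg·m²·s⁻²) = kg·m³·s⁻³·A⁻².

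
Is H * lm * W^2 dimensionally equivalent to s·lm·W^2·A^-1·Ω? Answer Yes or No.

No

Left side:
  H = Wb/A (inductance = flux per current),
      = kg·m²·s⁻²·A⁻².
  lm = cd·sr = cd (luminous flux; sr is dimensionless).
  W = J/s (power = energy per time),
      = kg·m²·s⁻³.
  So W² = kg²·m⁴·s⁻⁶.
  Combining: H·lm·W² = (kg·m²·s⁻²·A⁻²) · cd · (kg²·m⁴·s⁻⁶) = kg³·m⁶·s⁻⁸·A⁻²·cd.
Right side:
  lm = cd.
  W = kg·m²·s⁻³.
  So W² = kg²·m⁴·s⁻⁶.
  Ω = kg·m²·s⁻³·A⁻².
  Combining: s·lm·W²·A⁻¹·Ω = s · cd · (kg²·m⁴·s⁻⁶) · A⁻¹ · (kg·m²·s⁻³·A⁻²) = kg³·m⁶·s⁻⁸·A⁻³·cd.
Left is kg³·m⁶·s⁻⁸·A⁻²·cd; right is kg³·m⁶·s⁻⁸·A⁻³·cd — different.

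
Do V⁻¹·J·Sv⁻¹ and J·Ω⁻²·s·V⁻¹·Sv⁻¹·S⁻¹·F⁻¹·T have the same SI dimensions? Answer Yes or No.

No

Left side:
  V = kg·m²·s⁻³·A⁻¹.
  So V⁻¹ = kg⁻¹·m⁻²·s³·A.
  J = kg·m²·s⁻².
  Sv = m²·s⁻².
  So Sv⁻¹ = m⁻²·s².
  Combining: V⁻¹·J·Sv⁻¹ = (kg⁻¹·m⁻²·s³·A) · (kg·m²·s⁻²) · (m⁻²·s²) = m⁻²·s³·A.
Right side:
  J = kg·m²·s⁻².
  Ω = kg·m²·s⁻³·A⁻².
  So Ω⁻² = kg⁻²·m⁻⁴·s⁶·A⁴.
  V = kg·m²·s⁻³·A⁻¹.
  So V⁻¹ = kg⁻¹·m⁻²·s³·A.
  Sv = m²·s⁻².
  So Sv⁻¹ = m⁻²·s².
  S = kg⁻¹·m⁻²·s³·A².
  So S⁻¹ = kg·m²·s⁻³·A⁻².
  F = kg⁻¹·m⁻²·s⁴·A².
  So F⁻¹ = kg·m²·s⁻⁴·A⁻².
  T = kg·s⁻²·A⁻¹.
  Combining: J·Ω⁻²·s·V⁻¹·Sv⁻¹·S⁻¹·F⁻¹·T = (kg·m²·s⁻²) · (kg⁻²·m⁻⁴·s⁶·A⁴) · s · (kg⁻¹·m⁻²·s³·A) · (m⁻²·s²) · (kg·m²·s⁻³·A⁻²) · (kg·m²·s⁻⁴·A⁻²) · (kg·s⁻²·A⁻¹) = kg·m⁻²·s.
Left is m⁻²·s³·A; right is kg·m⁻²·s — different.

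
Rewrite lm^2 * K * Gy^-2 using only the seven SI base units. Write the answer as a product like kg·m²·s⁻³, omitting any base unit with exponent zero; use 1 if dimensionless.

m⁻⁴·s⁴·K·cd²

lm = cd·sr = cd (luminous flux; sr is dimensionless).
So lm² = cd².
Gy = J/kg (absorbed dose = energy per mass),
    = m²·s⁻².
So Gy⁻² = m⁻⁴·s⁴.
Combining: lm²·K·Gy⁻² = cd² · K · (m⁻⁴·s⁴) = m⁻⁴·s⁴·K·cd².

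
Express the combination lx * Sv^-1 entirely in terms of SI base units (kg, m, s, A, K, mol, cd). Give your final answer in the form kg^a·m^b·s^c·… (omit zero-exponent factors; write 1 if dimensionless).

m⁻⁴·s²·cd

lx = m⁻²·cd.
Sv = m²·s⁻².
So Sv⁻¹ = m⁻²·s².
Combining: lx·Sv⁻¹ = (m⁻²·cd) · (m⁻²·s²) = m⁻⁴·s²·cd.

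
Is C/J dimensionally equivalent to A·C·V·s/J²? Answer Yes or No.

Left side:
  J = N·m (work = force × distance),
      = kg·m²·s⁻².
  So J⁻¹ = kg⁻¹·m⁻²·s².
  C = A·s = s·A (charge = current × time).
  Combining: J⁻¹·C = (kg⁻¹·m⁻²·s²) · (s·A) = kg⁻¹·m⁻²·s³·A.
Right side:
  J = N·m (work = force × distance),
      = kg·m²·s⁻².
  So J⁻² = kg⁻²·m⁻⁴·s⁴.
  C = A·s = s·A (charge = current × time).
  V = W/A (potential = power per current),
      = kg·m²·s⁻³·A⁻¹.
  Combining: A·J⁻²·C·V·s = A · (kg⁻²·m⁻⁴·s⁴) · (s·A) · (kg·m²·s⁻³·A⁻¹) · s = kg⁻¹·m⁻²·s³·A.
Both reduce to kg⁻¹·m⁻²·s³·A.

Yes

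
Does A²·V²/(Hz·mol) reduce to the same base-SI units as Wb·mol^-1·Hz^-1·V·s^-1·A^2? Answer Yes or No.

Left side:
  Hz = 1/s = s⁻¹ (frequency is cycles per second).
  So Hz⁻¹ = s.
  V = W/A (potential = power per current),
      = kg·m²·s⁻³·A⁻¹.
  So V² = kg²·m⁴·s⁻⁶·A⁻².
  Combining: Hz⁻¹·A²·V²·mol⁻¹ = s · A² · (kg²·m⁴·s⁻⁶·A⁻²) · mol⁻¹ = kg²·m⁴·s⁻⁵·mol⁻¹.
Right side:
  Wb = kg·m²·s⁻²·A⁻¹.
  Hz = s⁻¹.
  So Hz⁻¹ = s.
  V = kg·m²·s⁻³·A⁻¹.
  Combining: Wb·mol⁻¹·Hz⁻¹·V·s⁻¹·A² = (kg·m²·s⁻²·A⁻¹) · mol⁻¹ · s · (kg·m²·s⁻³·A⁻¹) · s⁻¹ · A² = kg²·m⁴·s⁻⁵·mol⁻¹.
Both reduce to kg²·m⁴·s⁻⁵·mol⁻¹.

Yes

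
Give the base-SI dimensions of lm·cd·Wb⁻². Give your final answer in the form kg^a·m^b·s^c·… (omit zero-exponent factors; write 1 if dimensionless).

kg⁻²·m⁻⁴·s⁴·A²·cd²

lm = cd·sr = cd (luminous flux; sr is dimensionless).
Wb = V·s (flux: a volt is a weber per second),
    = kg·m²·s⁻²·A⁻¹.
So Wb⁻² = kg⁻²·m⁻⁴·s⁴·A².
Combining: lm·cd·Wb⁻² = cd · cd · (kg⁻²·m⁻⁴·s⁴·A²) = kg⁻²·m⁻⁴·s⁴·A²·cd².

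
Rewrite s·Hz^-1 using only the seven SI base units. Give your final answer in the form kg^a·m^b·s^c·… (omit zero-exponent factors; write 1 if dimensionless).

Hz = s⁻¹.
So Hz⁻¹ = s.
Combining: s·Hz⁻¹ = s · s = s².

s²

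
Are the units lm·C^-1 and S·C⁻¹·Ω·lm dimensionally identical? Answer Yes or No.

Yes

Left side:
  lm = cd.
  C = s·A.
  So C⁻¹ = s⁻¹·A⁻¹.
  Combining: lm·C⁻¹ = cd · (s⁻¹·A⁻¹) = s⁻¹·A⁻¹·cd.
Right side:
  S = 1/Ω (conductance is reciprocal resistance),
      = kg⁻¹·m⁻²·s³·A².
  C = A·s = s·A (charge = current × time).
  So C⁻¹ = s⁻¹·A⁻¹.
  Ω = V/A (resistance = voltage per current),
      = kg·m²·s⁻³·A⁻².
  lm = cd·sr = cd (luminous flux; sr is dimensionless).
  Combining: S·C⁻¹·Ω·lm = (kg⁻¹·m⁻²·s³·A²) · (s⁻¹·A⁻¹) · (kg·m²·s⁻³·A⁻²) · cd = s⁻¹·A⁻¹·cd.
Both reduce to s⁻¹·A⁻¹·cd.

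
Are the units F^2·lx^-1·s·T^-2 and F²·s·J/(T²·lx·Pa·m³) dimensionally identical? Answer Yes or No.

Yes

Left side:
  F = C/V (capacitance = charge per voltage),
      = A·s/(kg·m²·s⁻³·A⁻¹) (substituting C and V),
      = kg⁻¹·m⁻²·s⁴·A².
  So F² = kg⁻²·m⁻⁴·s⁸·A⁴.
  lx = lm/m² (illuminance = luminous flux per area),
      = m⁻²·cd.
  So lx⁻¹ = m²·cd⁻¹.
  T = Wb/m² (flux density = flux per area),
      = kg·s⁻²·A⁻¹.
  So T⁻² = kg⁻²·s⁴·A².
  Combining: F²·lx⁻¹·s·T⁻² = (kg⁻²·m⁻⁴·s⁸·A⁴) · (m²·cd⁻¹) · s · (kg⁻²·s⁴·A²) = kg⁻⁴·m⁻²·s¹³·A⁶·cd⁻¹.
Right side:
  F = kg⁻¹·m⁻²·s⁴·A².
  So F² = kg⁻²·m⁻⁴·s⁸·A⁴.
  T = kg·s⁻²·A⁻¹.
  So T⁻² = kg⁻²·s⁴·A².
  lx = m⁻²·cd.
  So lx⁻¹ = m²·cd⁻¹.
  J = kg·m²·s⁻².
  Pa = kg·m⁻¹·s⁻².
  So Pa⁻¹ = kg⁻¹·m·s².
  Combining: F²·s·T⁻²·lx⁻¹·J·Pa⁻¹·m⁻³ = (kg⁻²·m⁻⁴·s⁸·A⁴) · s · (kg⁻²·s⁴·A²) · (m²·cd⁻¹) · (kg·m²·s⁻²) · (kg⁻¹·m·s²) · m⁻³ = kg⁻⁴·m⁻²·s¹³·A⁶·cd⁻¹.
Both reduce to kg⁻⁴·m⁻²·s¹³·A⁶·cd⁻¹.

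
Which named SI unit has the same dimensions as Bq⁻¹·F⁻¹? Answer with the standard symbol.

Bq = 1/s = s⁻¹ (activity is decays per second).
So Bq⁻¹ = s.
F = C/V (capacitance = charge per voltage),
    = A·s/(kg·m²·s⁻³·A⁻¹) (substituting C and V),
    = kg⁻¹·m⁻²·s⁴·A².
So F⁻¹ = kg·m²·s⁻⁴·A⁻².
Combining: Bq⁻¹·F⁻¹ = s · (kg·m²·s⁻⁴·A⁻²) = kg·m²·s⁻³·A⁻².
kg·m²·s⁻³·A⁻² is the base-SI form of the ohm.

Ω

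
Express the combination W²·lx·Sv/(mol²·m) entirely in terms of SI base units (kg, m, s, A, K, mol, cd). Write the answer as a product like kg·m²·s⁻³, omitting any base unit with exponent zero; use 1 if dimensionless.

kg²·m³·s⁻⁸·mol⁻²·cd

W = kg·m²·s⁻³.
So W² = kg²·m⁴·s⁻⁶.
lx = m⁻²·cd.
Sv = m²·s⁻².
Combining: W²·lx·mol⁻²·m⁻¹·Sv = (kg²·m⁴·s⁻⁶) · (m⁻²·cd) · mol⁻² · m⁻¹ · (m²·s⁻²) = kg²·m³·s⁻⁸·mol⁻²·cd.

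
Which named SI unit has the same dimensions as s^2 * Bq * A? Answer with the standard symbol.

Bq = 1/s = s⁻¹ (activity is decays per second).
Combining: s²·Bq·A = s² · s⁻¹ · A = s·A.
s·A is the base-SI form of the coulomb.

C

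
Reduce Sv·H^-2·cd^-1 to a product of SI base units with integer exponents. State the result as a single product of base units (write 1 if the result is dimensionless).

Sv = J/kg (equivalent dose = energy per mass),
    = m²·s⁻².
H = Wb/A (inductance = flux per current),
    = kg·m²·s⁻²·A⁻².
So H⁻² = kg⁻²·m⁻⁴·s⁴·A⁴.
Combining: Sv·H⁻²·cd⁻¹ = (m²·s⁻²) · (kg⁻²·m⁻⁴·s⁴·A⁴) · cd⁻¹ = kg⁻²·m⁻²·s²·A⁴·cd⁻¹.

kg⁻²·m⁻²·s²·A⁴·cd⁻¹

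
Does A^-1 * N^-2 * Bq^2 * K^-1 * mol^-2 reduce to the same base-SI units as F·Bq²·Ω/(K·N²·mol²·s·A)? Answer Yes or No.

Left side:
  N = kg·m/s² = kg·m·s⁻² (force = mass × acceleration).
  So N⁻² = kg⁻²·m⁻²·s⁴.
  Bq = 1/s = s⁻¹ (activity is decays per second).
  So Bq² = s⁻².
  Combining: A⁻¹·N⁻²·Bq²·K⁻¹·mol⁻² = A⁻¹ · (kg⁻²·m⁻²·s⁴) · s⁻² · K⁻¹ · mol⁻² = kg⁻²·m⁻²·s²·A⁻¹·K⁻¹·mol⁻².
Right side:
  F = kg⁻¹·m⁻²·s⁴·A².
  N = kg·m·s⁻².
  So N⁻² = kg⁻²·m⁻²·s⁴.
  Bq = s⁻¹.
  So Bq² = s⁻².
  Ω = kg·m²·s⁻³·A⁻².
  Combining: K⁻¹·F·N⁻²·mol⁻²·s⁻¹·Bq²·A⁻¹·Ω = K⁻¹ · (kg⁻¹·m⁻²·s⁴·A²) · (kg⁻²·m⁻²·s⁴) · mol⁻² · s⁻¹ · s⁻² · A⁻¹ · (kg·m²·s⁻³·A⁻²) = kg⁻²·m⁻²·s²·A⁻¹·K⁻¹·mol⁻².
Both reduce to kg⁻²·m⁻²·s²·A⁻¹·K⁻¹·mol⁻².

Yes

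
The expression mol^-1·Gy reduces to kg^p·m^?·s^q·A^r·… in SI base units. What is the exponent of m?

Gy = m²·s⁻².
Combining: mol⁻¹·Gy = mol⁻¹ · (m²·s⁻²) = m²·s⁻²·mol⁻¹.
The exponent of m is 2.

2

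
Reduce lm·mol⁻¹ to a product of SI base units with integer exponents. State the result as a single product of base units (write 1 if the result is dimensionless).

lm = cd·sr = cd (luminous flux; sr is dimensionless).
Combining: lm·mol⁻¹ = cd · mol⁻¹ = mol⁻¹·cd.

mol⁻¹·cd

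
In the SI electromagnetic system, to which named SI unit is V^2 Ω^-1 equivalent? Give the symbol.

V = kg·m²·s⁻³·A⁻¹.
So V² = kg²·m⁴·s⁻⁶·A⁻².
Ω = kg·m²·s⁻³·A⁻².
So Ω⁻¹ = kg⁻¹·m⁻²·s³·A².
Combining: V²·Ω⁻¹ = (kg²·m⁴·s⁻⁶·A⁻²) · (kg⁻¹·m⁻²·s³·A²) = kg·m²·s⁻³.
kg·m²·s⁻³ is the base-SI form of the watt.

W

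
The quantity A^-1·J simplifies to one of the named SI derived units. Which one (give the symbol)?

Wb

J = kg·m²·s⁻².
Combining: A⁻¹·J = A⁻¹ · (kg·m²·s⁻²) = kg·m²·s⁻²·A⁻¹.
kg·m²·s⁻²·A⁻¹ is the base-SI form of the weber.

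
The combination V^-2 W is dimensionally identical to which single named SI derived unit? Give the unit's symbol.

S

V = W/A (potential = power per current),
    = kg·m²·s⁻³·A⁻¹.
So V⁻² = kg⁻²·m⁻⁴·s⁶·A².
W = J/s (power = energy per time),
    = kg·m²·s⁻³.
Combining: V⁻²·W = (kg⁻²·m⁻⁴·s⁶·A²) · (kg·m²·s⁻³) = kg⁻¹·m⁻²·s³·A².
kg⁻¹·m⁻²·s³·A² is the base-SI form of the siemens.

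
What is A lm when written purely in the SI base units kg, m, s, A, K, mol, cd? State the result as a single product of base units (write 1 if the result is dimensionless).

A·cd

lm = cd.
Combining: A·lm = A · cd = A·cd.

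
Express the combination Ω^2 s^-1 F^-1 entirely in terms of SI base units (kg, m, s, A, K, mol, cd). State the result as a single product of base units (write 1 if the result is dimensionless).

Ω = V/A (resistance = voltage per current),
    = kg·m²·s⁻³·A⁻².
So Ω² = kg²·m⁴·s⁻⁶·A⁻⁴.
F = C/V (capacitance = charge per voltage),
    = A·s/(kg·m²·s⁻³·A⁻¹) (substituting C and V),
    = kg⁻¹·m⁻²·s⁴·A².
So F⁻¹ = kg·m²·s⁻⁴·A⁻².
Combining: Ω²·s⁻¹·F⁻¹ = (kg²·m⁴·s⁻⁶·A⁻⁴) · s⁻¹ · (kg·m²·s⁻⁴·A⁻²) = kg³·m⁶·s⁻¹¹·A⁻⁶.

kg³·m⁶·s⁻¹¹·A⁻⁶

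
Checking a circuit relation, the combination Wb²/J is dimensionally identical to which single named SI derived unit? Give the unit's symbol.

J = kg·m²·s⁻².
So J⁻¹ = kg⁻¹·m⁻²·s².
Wb = kg·m²·s⁻²·A⁻¹.
So Wb² = kg²·m⁴·s⁻⁴·A⁻².
Combining: J⁻¹·Wb² = (kg⁻¹·m⁻²·s²) · (kg²·m⁴·s⁻⁴·A⁻²) = kg·m²·s⁻²·A⁻².
kg·m²·s⁻²·A⁻² is the base-SI form of the henry.

H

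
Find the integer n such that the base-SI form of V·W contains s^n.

-6

V = W/A (potential = power per current),
    = kg·m²·s⁻³·A⁻¹.
W = J/s (power = energy per time),
    = kg·m²·s⁻³.
Combining: V·W = (kg·m²·s⁻³·A⁻¹) · (kg·m²·s⁻³) = kg²·m⁴·s⁻⁶·A⁻¹.
The exponent of s is -6.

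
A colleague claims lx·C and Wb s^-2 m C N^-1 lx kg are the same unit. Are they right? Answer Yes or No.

Left side:
  lx = lm/m² (illuminance = luminous flux per area),
      = m⁻²·cd.
  C = A·s = s·A (charge = current × time).
  Combining: lx·C = (m⁻²·cd) · (s·A) = m⁻²·s·A·cd.
Right side:
  Wb = V·s (flux: a volt is a weber per second),
      = kg·m²·s⁻²·A⁻¹.
  C = A·s = s·A (charge = current × time).
  N = kg·m/s² = kg·m·s⁻² (force = mass × acceleration).
  So N⁻¹ = kg⁻¹·m⁻¹·s².
  lx = lm/m² (illuminance = luminous flux per area),
      = m⁻²·cd.
  Combining: Wb·s⁻²·m·C·N⁻¹·lx·kg = (kg·m²·s⁻²·A⁻¹) · s⁻² · m · (s·A) · (kg⁻¹·m⁻¹·s²) · (m⁻²·cd) · kg = kg·s⁻¹·cd.
Left is m⁻²·s·A·cd; right is kg·s⁻¹·cd — different.

No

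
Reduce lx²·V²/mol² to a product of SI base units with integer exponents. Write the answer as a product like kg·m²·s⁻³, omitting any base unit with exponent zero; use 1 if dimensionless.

kg²·s⁻⁶·A⁻²·mol⁻²·cd²

lx = m⁻²·cd.
So lx² = m⁻⁴·cd².
V = kg·m²·s⁻³·A⁻¹.
So V² = kg²·m⁴·s⁻⁶·A⁻².
Combining: lx²·mol⁻²·V² = (m⁻⁴·cd²) · mol⁻² · (kg²·m⁴·s⁻⁶·A⁻²) = kg²·s⁻⁶·A⁻²·mol⁻²·cd².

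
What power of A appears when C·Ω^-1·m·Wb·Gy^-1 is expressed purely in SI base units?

C = A·s = s·A (charge = current × time).
Ω = V/A (resistance = voltage per current),
    = kg·m²·s⁻³·A⁻².
So Ω⁻¹ = kg⁻¹·m⁻²·s³·A².
Wb = V·s (flux: a volt is a weber per second),
    = kg·m²·s⁻²·A⁻¹.
Gy = J/kg (absorbed dose = energy per mass),
    = m²·s⁻².
So Gy⁻¹ = m⁻²·s².
Combining: C·Ω⁻¹·m·Wb·Gy⁻¹ = (s·A) · (kg⁻¹·m⁻²·s³·A²) · m · (kg·m²·s⁻²·A⁻¹) · (m⁻²·s²) = m⁻¹·s⁴·A².
The exponent of A is 2.

2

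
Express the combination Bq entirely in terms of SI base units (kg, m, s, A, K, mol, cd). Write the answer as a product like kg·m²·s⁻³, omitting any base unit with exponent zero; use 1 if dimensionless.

s⁻¹

Bq = s⁻¹.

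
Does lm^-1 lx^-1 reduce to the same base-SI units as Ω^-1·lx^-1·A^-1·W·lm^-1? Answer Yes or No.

Left side:
  lm = cd·sr = cd (luminous flux; sr is dimensionless).
  So lm⁻¹ = cd⁻¹.
  lx = lm/m² (illuminance = luminous flux per area),
      = m⁻²·cd.
  So lx⁻¹ = m²·cd⁻¹.
  Combining: lm⁻¹·lx⁻¹ = cd⁻¹ · (m²·cd⁻¹) = m²·cd⁻².
Right side:
  Ω = V/A (resistance = voltage per current),
      = kg·m²·s⁻³·A⁻².
  So Ω⁻¹ = kg⁻¹·m⁻²·s³·A².
  lx = lm/m² (illuminance = luminous flux per area),
      = m⁻²·cd.
  So lx⁻¹ = m²·cd⁻¹.
  W = J/s (power = energy per time),
      = kg·m²·s⁻³.
  lm = cd·sr = cd (luminous flux; sr is dimensionless).
  So lm⁻¹ = cd⁻¹.
  Combining: Ω⁻¹·lx⁻¹·A⁻¹·W·lm⁻¹ = (kg⁻¹·m⁻²·s³·A²) · (m²·cd⁻¹) · A⁻¹ · (kg·m²·s⁻³) · cd⁻¹ = m²·A·cd⁻².
Left is m²·cd⁻²; right is m²·A·cd⁻² — different.

No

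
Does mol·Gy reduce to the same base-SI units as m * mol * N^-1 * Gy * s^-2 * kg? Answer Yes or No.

Left side:
  Gy = J/kg (absorbed dose = energy per mass),
      = m²·s⁻².
  Combining: mol·Gy = mol · (m²·s⁻²) = m²·s⁻²·mol.
Right side:
  N = kg·m·s⁻².
  So N⁻¹ = kg⁻¹·m⁻¹·s².
  Gy = m²·s⁻².
  Combining: m·mol·N⁻¹·Gy·s⁻²·kg = m · mol · (kg⁻¹·m⁻¹·s²) · (m²·s⁻²) · s⁻² · kg = m²·s⁻²·mol.
Both reduce to m²·s⁻²·mol.

Yes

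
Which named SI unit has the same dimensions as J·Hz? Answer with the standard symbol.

W

J = kg·m²·s⁻².
Hz = s⁻¹.
Combining: J·Hz = (kg·m²·s⁻²) · s⁻¹ = kg·m²·s⁻³.
kg·m²·s⁻³ is the base-SI form of the watt.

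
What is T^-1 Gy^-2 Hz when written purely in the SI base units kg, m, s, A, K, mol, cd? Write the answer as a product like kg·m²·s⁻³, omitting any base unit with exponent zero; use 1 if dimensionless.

kg⁻¹·m⁻⁴·s⁵·A

T = kg·s⁻²·A⁻¹.
So T⁻¹ = kg⁻¹·s²·A.
Gy = m²·s⁻².
So Gy⁻² = m⁻⁴·s⁴.
Hz = s⁻¹.
Combining: T⁻¹·Gy⁻²·Hz = (kg⁻¹·s²·A) · (m⁻⁴·s⁴) · s⁻¹ = kg⁻¹·m⁻⁴·s⁵·A.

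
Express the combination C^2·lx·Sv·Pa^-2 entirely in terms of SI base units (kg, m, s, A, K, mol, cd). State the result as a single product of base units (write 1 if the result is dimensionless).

C = A·s = s·A (charge = current × time).
So C² = s²·A².
lx = lm/m² (illuminance = luminous flux per area),
    = m⁻²·cd.
Sv = J/kg (equivalent dose = energy per mass),
    = m²·s⁻².
Pa = N/m² (pressure = force per area),
    = kg·m⁻¹·s⁻².
So Pa⁻² = kg⁻²·m²·s⁴.
Combining: C²·lx·Sv·Pa⁻² = (s²·A²) · (m⁻²·cd) · (m²·s⁻²) · (kg⁻²·m²·s⁴) = kg⁻²·m²·s⁴·A²·cd.

kg⁻²·m²·s⁴·A²·cd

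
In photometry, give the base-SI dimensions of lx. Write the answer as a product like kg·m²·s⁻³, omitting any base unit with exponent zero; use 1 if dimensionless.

m⁻²·cd

lx = lm/m² (illuminance = luminous flux per area),
    = m⁻²·cd.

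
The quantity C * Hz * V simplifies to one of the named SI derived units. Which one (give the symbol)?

W

C = A·s = s·A (charge = current × time).
Hz = 1/s = s⁻¹ (frequency is cycles per second).
V = W/A (potential = power per current),
    = kg·m²·s⁻³·A⁻¹.
Combining: C·Hz·V = (s·A) · s⁻¹ · (kg·m²·s⁻³·A⁻¹) = kg·m²·s⁻³.
kg·m²·s⁻³ is the base-SI form of the watt.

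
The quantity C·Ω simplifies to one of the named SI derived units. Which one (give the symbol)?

Wb

C = s·A.
Ω = kg·m²·s⁻³·A⁻².
Combining: C·Ω = (s·A) · (kg·m²·s⁻³·A⁻²) = kg·m²·s⁻²·A⁻¹.
kg·m²·s⁻²·A⁻¹ is the base-SI form of the weber.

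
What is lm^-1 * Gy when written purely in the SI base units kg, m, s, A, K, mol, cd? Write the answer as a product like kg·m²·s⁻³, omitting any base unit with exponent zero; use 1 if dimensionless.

lm = cd.
So lm⁻¹ = cd⁻¹.
Gy = m²·s⁻².
Combining: lm⁻¹·Gy = cd⁻¹ · (m²·s⁻²) = m²·s⁻²·cd⁻¹.

m²·s⁻²·cd⁻¹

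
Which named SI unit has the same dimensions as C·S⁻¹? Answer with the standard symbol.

Wb

C = A·s = s·A (charge = current × time).
S = 1/Ω (conductance is reciprocal resistance),
    = kg⁻¹·m⁻²·s³·A².
So S⁻¹ = kg·m²·s⁻³·A⁻².
Combining: C·S⁻¹ = (s·A) · (kg·m²·s⁻³·A⁻²) = kg·m²·s⁻²·A⁻¹.
kg·m²·s⁻²·A⁻¹ is the base-SI form of the weber.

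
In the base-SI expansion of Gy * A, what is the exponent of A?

1

Gy = J/kg (absorbed dose = energy per mass),
    = m²·s⁻².
Combining: Gy·A = (m²·s⁻²) · A = m²·s⁻²·A.
The exponent of A is 1.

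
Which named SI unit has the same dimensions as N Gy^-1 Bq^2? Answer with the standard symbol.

Pa

N = kg·m·s⁻².
Gy = m²·s⁻².
So Gy⁻¹ = m⁻²·s².
Bq = s⁻¹.
So Bq² = s⁻².
Combining: N·Gy⁻¹·Bq² = (kg·m·s⁻²) · (m⁻²·s²) · s⁻² = kg·m⁻¹·s⁻².
kg·m⁻¹·s⁻² is the base-SI form of the pascal.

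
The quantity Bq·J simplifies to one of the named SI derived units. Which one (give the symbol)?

Bq = s⁻¹.
J = kg·m²·s⁻².
Combining: Bq·J = s⁻¹ · (kg·m²·s⁻²) = kg·m²·s⁻³.
kg·m²·s⁻³ is the base-SI form of the watt.

W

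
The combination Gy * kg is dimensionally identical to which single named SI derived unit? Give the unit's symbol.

Gy = m²·s⁻².
Combining: Gy·kg = (m²·s⁻²) · kg = kg·m²·s⁻².
kg·m²·s⁻² is the base-SI form of the joule.

J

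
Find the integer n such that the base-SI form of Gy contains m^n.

Gy = J/kg (absorbed dose = energy per mass),
    = m²·s⁻².
The exponent of m is 2.

2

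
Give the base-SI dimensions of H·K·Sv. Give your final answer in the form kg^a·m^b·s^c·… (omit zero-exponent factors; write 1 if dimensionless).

H = Wb/A (inductance = flux per current),
    = kg·m²·s⁻²·A⁻².
Sv = J/kg (equivalent dose = energy per mass),
    = m²·s⁻².
Combining: H·K·Sv = (kg·m²·s⁻²·A⁻²) · K · (m²·s⁻²) = kg·m⁴·s⁻⁴·A⁻²·K.

kg·m⁴·s⁻⁴·A⁻²·K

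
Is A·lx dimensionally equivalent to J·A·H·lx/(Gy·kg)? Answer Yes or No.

Left side:
  lx = lm/m² (illuminance = luminous flux per area),
      = m⁻²·cd.
  Combining: A·lx = A · (m⁻²·cd) = m⁻²·A·cd.
Right side:
  Gy = m²·s⁻².
  So Gy⁻¹ = m⁻²·s².
  J = kg·m²·s⁻².
  H = kg·m²·s⁻²·A⁻².
  lx = m⁻²·cd.
  Combining: Gy⁻¹·J·A·H·lx·kg⁻¹ = (m⁻²·s²) · (kg·m²·s⁻²) · A · (kg·m²·s⁻²·A⁻²) · (m⁻²·cd) · kg⁻¹ = kg·s⁻²·A⁻¹·cd.
Left is m⁻²·A·cd; right is kg·s⁻²·A⁻¹·cd — different.

No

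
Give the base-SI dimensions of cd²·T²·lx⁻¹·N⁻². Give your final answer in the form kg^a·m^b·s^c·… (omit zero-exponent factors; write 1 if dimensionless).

A⁻²·cd

T = Wb/m² (flux density = flux per area),
    = kg·s⁻²·A⁻¹.
So T² = kg²·s⁻⁴·A⁻².
lx = lm/m² (illuminance = luminous flux per area),
    = m⁻²·cd.
So lx⁻¹ = m²·cd⁻¹.
N = kg·m/s² = kg·m·s⁻² (force = mass × acceleration).
So N⁻² = kg⁻²·m⁻²·s⁴.
Combining: cd²·T²·lx⁻¹·N⁻² = cd² · (kg²·s⁻⁴·A⁻²) · (m²·cd⁻¹) · (kg⁻²·m⁻²·s⁴) = A⁻²·cd.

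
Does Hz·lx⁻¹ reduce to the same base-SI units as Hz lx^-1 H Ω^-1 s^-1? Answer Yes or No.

Left side:
  Hz = 1/s = s⁻¹ (frequency is cycles per second).
  lx = lm/m² (illuminance = luminous flux per area),
      = m⁻²·cd.
  So lx⁻¹ = m²·cd⁻¹.
  Combining: Hz·lx⁻¹ = s⁻¹ · (m²·cd⁻¹) = m²·s⁻¹·cd⁻¹.
Right side:
  Hz = 1/s = s⁻¹ (frequency is cycles per second).
  lx = lm/m² (illuminance = luminous flux per area),
      = m⁻²·cd.
  So lx⁻¹ = m²·cd⁻¹.
  H = Wb/A (inductance = flux per current),
      = kg·m²·s⁻²·A⁻².
  Ω = V/A (resistance = voltage per current),
      = kg·m²·s⁻³·A⁻².
  So Ω⁻¹ = kg⁻¹·m⁻²·s³·A².
  Combining: Hz·lx⁻¹·H·Ω⁻¹·s⁻¹ = s⁻¹ · (m²·cd⁻¹) · (kg·m²·s⁻²·A⁻²) · (kg⁻¹·m⁻²·s³·A²) · s⁻¹ = m²·s⁻¹·cd⁻¹.
Both reduce to m²·s⁻¹·cd⁻¹.

Yes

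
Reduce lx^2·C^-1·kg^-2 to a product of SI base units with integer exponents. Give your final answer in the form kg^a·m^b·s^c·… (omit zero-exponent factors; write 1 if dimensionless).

kg⁻²·m⁻⁴·s⁻¹·A⁻¹·cd²

lx = lm/m² (illuminance = luminous flux per area),
    = m⁻²·cd.
So lx² = m⁻⁴·cd².
C = A·s = s·A (charge = current × time).
So C⁻¹ = s⁻¹·A⁻¹.
Combining: lx²·C⁻¹·kg⁻² = (m⁻⁴·cd²) · (s⁻¹·A⁻¹) · kg⁻² = kg⁻²·m⁻⁴·s⁻¹·A⁻¹·cd².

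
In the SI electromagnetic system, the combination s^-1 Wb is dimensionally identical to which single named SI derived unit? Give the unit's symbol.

V

Wb = V·s (flux: a volt is a weber per second),
    = kg·m²·s⁻²·A⁻¹.
Combining: s⁻¹·Wb = s⁻¹ · (kg·m²·s⁻²·A⁻¹) = kg·m²·s⁻³·A⁻¹.
kg·m²·s⁻³·A⁻¹ is the base-SI form of the volt.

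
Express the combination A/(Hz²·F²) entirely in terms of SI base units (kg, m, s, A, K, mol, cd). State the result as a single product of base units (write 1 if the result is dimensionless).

kg²·m⁴·s⁻⁶·A⁻³

Hz = 1/s = s⁻¹ (frequency is cycles per second).
So Hz⁻² = s².
F = C/V (capacitance = charge per voltage),
    = A·s/(kg·m²·s⁻³·A⁻¹) (substituting C and V),
    = kg⁻¹·m⁻²·s⁴·A².
So F⁻² = kg²·m⁴·s⁻⁸·A⁻⁴.
Combining: Hz⁻²·A·F⁻² = s² · A · (kg²·m⁴·s⁻⁸·A⁻⁴) = kg²·m⁴·s⁻⁶·A⁻³.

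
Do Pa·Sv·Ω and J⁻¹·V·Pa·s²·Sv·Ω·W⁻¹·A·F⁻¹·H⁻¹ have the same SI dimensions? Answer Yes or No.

No

Left side:
  Pa = kg·m⁻¹·s⁻².
  Sv = m²·s⁻².
  Ω = kg·m²·s⁻³·A⁻².
  Combining: Pa·Sv·Ω = (kg·m⁻¹·s⁻²) · (m²·s⁻²) · (kg·m²·s⁻³·A⁻²) = kg²·m³·s⁻⁷·A⁻².
Right side:
  J = N·m (work = force × distance),
      = kg·m²·s⁻².
  So J⁻¹ = kg⁻¹·m⁻²·s².
  V = W/A (potential = power per current),
      = kg·m²·s⁻³·A⁻¹.
  Pa = N/m² (pressure = force per area),
      = kg·m⁻¹·s⁻².
  Sv = J/kg (equivalent dose = energy per mass),
      = m²·s⁻².
  Ω = V/A (resistance = voltage per current),
      = kg·m²·s⁻³·A⁻².
  W = J/s (power = energy per time),
      = kg·m²·s⁻³.
  So W⁻¹ = kg⁻¹·m⁻²·s³.
  F = C/V (capacitance = charge per voltage),
      = A·s/(kg·m²·s⁻³·A⁻¹) (substituting C and V),
      = kg⁻¹·m⁻²·s⁴·A².
  So F⁻¹ = kg·m²·s⁻⁴·A⁻².
  H = Wb/A (inductance = flux per current),
      = kg·m²·s⁻²·A⁻².
  So H⁻¹ = kg⁻¹·m⁻²·s²·A².
  Combining: J⁻¹·V·Pa·s²·Sv·Ω·W⁻¹·A·F⁻¹·H⁻¹ = (kg⁻¹·m⁻²·s²) · (kg·m²·s⁻³·A⁻¹) · (kg·m⁻¹·s⁻²) · s² · (m²·s⁻²) · (kg·m²·s⁻³·A⁻²) · (kg⁻¹·m⁻²·s³) · A · (kg·m²·s⁻⁴·A⁻²) · (kg⁻¹·m⁻²·s²·A²) = kg·m·s⁻⁵·A⁻².
Left is kg²·m³·s⁻⁷·A⁻²; right is kg·m·s⁻⁵·A⁻² — different.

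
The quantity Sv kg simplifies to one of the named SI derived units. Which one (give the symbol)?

Sv = m²·s⁻².
Combining: Sv·kg = (m²·s⁻²) · kg = kg·m²·s⁻².
kg·m²·s⁻² is the base-SI form of the joule.

J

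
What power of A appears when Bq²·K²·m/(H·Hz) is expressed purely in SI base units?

H = Wb/A (inductance = flux per current),
    = kg·m²·s⁻²·A⁻².
So H⁻¹ = kg⁻¹·m⁻²·s²·A².
Hz = 1/s = s⁻¹ (frequency is cycles per second).
So Hz⁻¹ = s.
Bq = 1/s = s⁻¹ (activity is decays per second).
So Bq² = s⁻².
Combining: H⁻¹·Hz⁻¹·Bq²·K²·m = (kg⁻¹·m⁻²·s²·A²) · s · s⁻² · K² · m = kg⁻¹·m⁻¹·s·A²·K².
The exponent of A is 2.

2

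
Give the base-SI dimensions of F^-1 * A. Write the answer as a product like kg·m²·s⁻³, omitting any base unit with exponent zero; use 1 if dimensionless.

F = kg⁻¹·m⁻²·s⁴·A².
So F⁻¹ = kg·m²·s⁻⁴·A⁻².
Combining: F⁻¹·A = (kg·m²·s⁻⁴·A⁻²) · A = kg·m²·s⁻⁴·A⁻¹.

kg·m²·s⁻⁴·A⁻¹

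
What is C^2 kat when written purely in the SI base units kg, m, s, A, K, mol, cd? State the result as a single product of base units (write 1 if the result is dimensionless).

s·A²·mol

C = s·A.
So C² = s²·A².
kat = s⁻¹·mol.
Combining: C²·kat = (s²·A²) · (s⁻¹·mol) = s·A²·mol.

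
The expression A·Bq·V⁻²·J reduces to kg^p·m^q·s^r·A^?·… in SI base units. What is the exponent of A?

Bq = 1/s = s⁻¹ (activity is decays per second).
V = W/A (potential = power per current),
    = kg·m²·s⁻³·A⁻¹.
So V⁻² = kg⁻²·m⁻⁴·s⁶·A².
J = N·m (work = force × distance),
    = kg·m²·s⁻².
Combining: A·Bq·V⁻²·J = A · s⁻¹ · (kg⁻²·m⁻⁴·s⁶·A²) · (kg·m²·s⁻²) = kg⁻¹·m⁻²·s³·A³.
The exponent of A is 3.

3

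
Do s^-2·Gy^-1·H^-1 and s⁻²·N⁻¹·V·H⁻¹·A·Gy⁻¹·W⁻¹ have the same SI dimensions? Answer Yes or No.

Left side:
  Gy = m²·s⁻².
  So Gy⁻¹ = m⁻²·s².
  H = kg·m²·s⁻²·A⁻².
  So H⁻¹ = kg⁻¹·m⁻²·s²·A².
  Combining: s⁻²·Gy⁻¹·H⁻¹ = s⁻² · (m⁻²·s²) · (kg⁻¹·m⁻²·s²·A²) = kg⁻¹·m⁻⁴·s²·A².
Right side:
  N = kg·m/s² = kg·m·s⁻² (force = mass × acceleration).
  So N⁻¹ = kg⁻¹·m⁻¹·s².
  V = W/A (potential = power per current),
      = kg·m²·s⁻³·A⁻¹.
  H = Wb/A (inductance = flux per current),
      = kg·m²·s⁻²·A⁻².
  So H⁻¹ = kg⁻¹·m⁻²·s²·A².
  Gy = J/kg (absorbed dose = energy per mass),
      = m²·s⁻².
  So Gy⁻¹ = m⁻²·s².
  W = J/s (power = energy per time),
      = kg·m²·s⁻³.
  So W⁻¹ = kg⁻¹·m⁻²·s³.
  Combining: s⁻²·N⁻¹·V·H⁻¹·A·Gy⁻¹·W⁻¹ = s⁻² · (kg⁻¹·m⁻¹·s²) · (kg·m²·s⁻³·A⁻¹) · (kg⁻¹·m⁻²·s²·A²) · A · (m⁻²·s²) · (kg⁻¹·m⁻²·s³) = kg⁻²·m⁻⁵·s⁴·A².
Left is kg⁻¹·m⁻⁴·s²·A²; right is kg⁻²·m⁻⁵·s⁴·A² — different.

No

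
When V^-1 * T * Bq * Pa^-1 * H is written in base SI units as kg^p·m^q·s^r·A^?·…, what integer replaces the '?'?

V = kg·m²·s⁻³·A⁻¹.
So V⁻¹ = kg⁻¹·m⁻²·s³·A.
T = kg·s⁻²·A⁻¹.
Bq = s⁻¹.
Pa = kg·m⁻¹·s⁻².
So Pa⁻¹ = kg⁻¹·m·s².
H = kg·m²·s⁻²·A⁻².
Combining: V⁻¹·T·Bq·Pa⁻¹·H = (kg⁻¹·m⁻²·s³·A) · (kg·s⁻²·A⁻¹) · s⁻¹ · (kg⁻¹·m·s²) · (kg·m²·s⁻²·A⁻²) = m·A⁻².
The exponent of A is -2.

-2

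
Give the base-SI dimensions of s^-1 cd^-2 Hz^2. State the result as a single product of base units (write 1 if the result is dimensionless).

Hz = s⁻¹.
So Hz² = s⁻².
Combining: s⁻¹·cd⁻²·Hz² = s⁻¹ · cd⁻² · s⁻² = s⁻³·cd⁻².

s⁻³·cd⁻²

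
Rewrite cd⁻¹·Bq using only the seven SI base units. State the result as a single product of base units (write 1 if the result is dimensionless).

Bq = s⁻¹.
Combining: cd⁻¹·Bq = cd⁻¹ · s⁻¹ = s⁻¹·cd⁻¹.

s⁻¹·cd⁻¹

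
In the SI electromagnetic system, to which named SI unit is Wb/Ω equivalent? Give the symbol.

C

Wb = V·s (flux: a volt is a weber per second),
    = kg·m²·s⁻²·A⁻¹.
Ω = V/A (resistance = voltage per current),
    = kg·m²·s⁻³·A⁻².
So Ω⁻¹ = kg⁻¹·m⁻²·s³·A².
Combining: Wb·Ω⁻¹ = (kg·m²·s⁻²·A⁻¹) · (kg⁻¹·m⁻²·s³·A²) = s·A.
s·A is the base-SI form of the coulomb.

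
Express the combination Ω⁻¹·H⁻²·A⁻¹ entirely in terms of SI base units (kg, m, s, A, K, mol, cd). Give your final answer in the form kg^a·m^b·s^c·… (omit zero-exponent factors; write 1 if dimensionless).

kg⁻³·m⁻⁶·s⁷·A⁵

Ω = kg·m²·s⁻³·A⁻².
So Ω⁻¹ = kg⁻¹·m⁻²·s³·A².
H = kg·m²·s⁻²·A⁻².
So H⁻² = kg⁻²·m⁻⁴·s⁴·A⁴.
Combining: Ω⁻¹·H⁻²·A⁻¹ = (kg⁻¹·m⁻²·s³·A²) · (kg⁻²·m⁻⁴·s⁴·A⁴) · A⁻¹ = kg⁻³·m⁻⁶·s⁷·A⁵.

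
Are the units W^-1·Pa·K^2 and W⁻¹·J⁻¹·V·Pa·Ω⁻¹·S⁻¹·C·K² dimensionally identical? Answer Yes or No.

Yes

Left side:
  W = J/s (power = energy per time),
      = kg·m²·s⁻³.
  So W⁻¹ = kg⁻¹·m⁻²·s³.
  Pa = N/m² (pressure = force per area),
      = kg·m⁻¹·s⁻².
  Combining: W⁻¹·Pa·K² = (kg⁻¹·m⁻²·s³) · (kg·m⁻¹·s⁻²) · K² = m⁻³·s·K².
Right side:
  W = J/s (power = energy per time),
      = kg·m²·s⁻³.
  So W⁻¹ = kg⁻¹·m⁻²·s³.
  J = N·m (work = force × distance),
      = kg·m²·s⁻².
  So J⁻¹ = kg⁻¹·m⁻²·s².
  V = W/A (potential = power per current),
      = kg·m²·s⁻³·A⁻¹.
  Pa = N/m² (pressure = force per area),
      = kg·m⁻¹·s⁻².
  Ω = V/A (resistance = voltage per current),
      = kg·m²·s⁻³·A⁻².
  So Ω⁻¹ = kg⁻¹·m⁻²·s³·A².
  S = 1/Ω (conductance is reciprocal resistance),
      = kg⁻¹·m⁻²·s³·A².
  So S⁻¹ = kg·m²·s⁻³·A⁻².
  C = A·s = s·A (charge = current × time).
  Combining: W⁻¹·J⁻¹·V·Pa·Ω⁻¹·S⁻¹·C·K² = (kg⁻¹·m⁻²·s³) · (kg⁻¹·m⁻²·s²) · (kg·m²·s⁻³·A⁻¹) · (kg·m⁻¹·s⁻²) · (kg⁻¹·m⁻²·s³·A²) · (kg·m²·s⁻³·A⁻²) · (s·A) · K² = m⁻³·s·K².
Both reduce to m⁻³·s·K².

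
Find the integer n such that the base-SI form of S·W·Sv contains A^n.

2

S = kg⁻¹·m⁻²·s³·A².
W = kg·m²·s⁻³.
Sv = m²·s⁻².
Combining: S·W·Sv = (kg⁻¹·m⁻²·s³·A²) · (kg·m²·s⁻³) · (m²·s⁻²) = m²·s⁻²·A².
The exponent of A is 2.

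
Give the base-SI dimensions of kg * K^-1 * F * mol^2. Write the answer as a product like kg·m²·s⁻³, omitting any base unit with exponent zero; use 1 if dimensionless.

F = kg⁻¹·m⁻²·s⁴·A².
Combining: kg·K⁻¹·F·mol² = kg · K⁻¹ · (kg⁻¹·m⁻²·s⁴·A²) · mol² = m⁻²·s⁴·A²·K⁻¹·mol².

m⁻²·s⁴·A²·K⁻¹·mol²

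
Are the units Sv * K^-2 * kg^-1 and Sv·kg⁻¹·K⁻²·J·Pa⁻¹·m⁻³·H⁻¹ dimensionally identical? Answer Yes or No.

Left side:
  Sv = J/kg (equivalent dose = energy per mass),
      = m²·s⁻².
  Combining: Sv·K⁻²·kg⁻¹ = (m²·s⁻²) · K⁻² · kg⁻¹ = kg⁻¹·m²·s⁻²·K⁻².
Right side:
  Sv = J/kg (equivalent dose = energy per mass),
      = m²·s⁻².
  J = N·m (work = force × distance),
      = kg·m²·s⁻².
  Pa = N/m² (pressure = force per area),
      = kg·m⁻¹·s⁻².
  So Pa⁻¹ = kg⁻¹·m·s².
  H = Wb/A (inductance = flux per current),
      = kg·m²·s⁻²·A⁻².
  So H⁻¹ = kg⁻¹·m⁻²·s²·A².
  Combining: Sv·kg⁻¹·K⁻²·J·Pa⁻¹·m⁻³·H⁻¹ = (m²·s⁻²) · kg⁻¹ · K⁻² · (kg·m²·s⁻²) · (kg⁻¹·m·s²) · m⁻³ · (kg⁻¹·m⁻²·s²·A²) = kg⁻²·A²·K⁻².
Left is kg⁻¹·m²·s⁻²·K⁻²; right is kg⁻²·A²·K⁻² — different.

No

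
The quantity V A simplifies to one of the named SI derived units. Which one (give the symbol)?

V = kg·m²·s⁻³·A⁻¹.
Combining: V·A = (kg·m²·s⁻³·A⁻¹) · A = kg·m²·s⁻³.
kg·m²·s⁻³ is the base-SI form of the watt.

W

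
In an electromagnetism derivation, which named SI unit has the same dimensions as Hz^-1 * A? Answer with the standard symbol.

Hz = s⁻¹.
So Hz⁻¹ = s.
Combining: Hz⁻¹·A = s · A = s·A.
s·A is the base-SI form of the coulomb.

C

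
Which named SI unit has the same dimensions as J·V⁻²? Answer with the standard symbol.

J = kg·m²·s⁻².
V = kg·m²·s⁻³·A⁻¹.
So V⁻² = kg⁻²·m⁻⁴·s⁶·A².
Combining: J·V⁻² = (kg·m²·s⁻²) · (kg⁻²·m⁻⁴·s⁶·A²) = kg⁻¹·m⁻²·s⁴·A².
kg⁻¹·m⁻²·s⁴·A² is the base-SI form of the farad.

F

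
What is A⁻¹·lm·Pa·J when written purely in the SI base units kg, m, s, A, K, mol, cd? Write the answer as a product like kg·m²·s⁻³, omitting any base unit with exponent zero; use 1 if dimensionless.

lm = cd·sr = cd (luminous flux; sr is dimensionless).
Pa = N/m² (pressure = force per area),
    = kg·m⁻¹·s⁻².
J = N·m (work = force × distance),
    = kg·m²·s⁻².
Combining: A⁻¹·lm·Pa·J = A⁻¹ · cd · (kg·m⁻¹·s⁻²) · (kg·m²·s⁻²) = kg²·m·s⁻⁴·A⁻¹·cd.

kg²·m·s⁻⁴·A⁻¹·cd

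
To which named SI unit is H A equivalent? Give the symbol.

H = Wb/A (inductance = flux per current),
    = kg·m²·s⁻²·A⁻².
Combining: H·A = (kg·m²·s⁻²·A⁻²) · A = kg·m²·s⁻²·A⁻¹.
kg·m²·s⁻²·A⁻¹ is the base-SI form of the weber.

Wb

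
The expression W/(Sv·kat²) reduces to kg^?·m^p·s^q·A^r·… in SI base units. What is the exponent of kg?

Sv = m²·s⁻².
So Sv⁻¹ = m⁻²·s².
kat = s⁻¹·mol.
So kat⁻² = s²·mol⁻².
W = kg·m²·s⁻³.
Combining: Sv⁻¹·kat⁻²·W = (m⁻²·s²) · (s²·mol⁻²) · (kg·m²·s⁻³) = kg·s·mol⁻².
The exponent of kg is 1.

1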